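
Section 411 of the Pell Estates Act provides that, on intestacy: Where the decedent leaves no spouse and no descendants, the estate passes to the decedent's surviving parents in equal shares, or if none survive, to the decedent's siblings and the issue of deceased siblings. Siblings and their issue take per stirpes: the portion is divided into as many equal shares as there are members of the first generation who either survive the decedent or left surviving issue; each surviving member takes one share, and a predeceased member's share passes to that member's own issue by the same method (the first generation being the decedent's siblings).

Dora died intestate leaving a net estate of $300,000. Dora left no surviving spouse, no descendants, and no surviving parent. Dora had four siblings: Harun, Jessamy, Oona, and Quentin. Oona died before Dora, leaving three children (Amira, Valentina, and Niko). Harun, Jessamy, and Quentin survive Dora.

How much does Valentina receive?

Valentina receives $25,000.

The entire $300,000 passes to the siblings and their issue.
That amount ($300,000) is divided into 4 shares of $75,000: Harun, Jessamy, and Quentin each take $75,000; Oona's $75,000 share passes to Oona's issue.
Oona's share ($75,000) is divided into 3 shares of $25,000: Amira, Valentina, and Niko each take $25,000.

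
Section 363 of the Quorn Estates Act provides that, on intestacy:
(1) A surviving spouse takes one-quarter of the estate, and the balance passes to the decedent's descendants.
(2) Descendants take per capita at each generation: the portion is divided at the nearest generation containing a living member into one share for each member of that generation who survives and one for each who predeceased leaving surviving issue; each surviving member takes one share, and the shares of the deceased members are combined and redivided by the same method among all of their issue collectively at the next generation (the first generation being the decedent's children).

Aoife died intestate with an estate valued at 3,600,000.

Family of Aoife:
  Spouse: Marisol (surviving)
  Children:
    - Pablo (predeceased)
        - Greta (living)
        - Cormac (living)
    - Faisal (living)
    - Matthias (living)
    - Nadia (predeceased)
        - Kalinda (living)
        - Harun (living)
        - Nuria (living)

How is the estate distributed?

Marisol: 900,000; Greta: 270,000; Cormac: 270,000; Faisal: 675,000; Matthias: 675,000; Kalinda: 270,000; Harun: 270,000; Nuria: 270,000

Marisol takes one-quarter of 3,600,000 = 900,000. The remaining 2,700,000 passes to the descendants.
The descendants' portion (2,700,000) is divided at the children's generation into 4 shares of 675,000. Faisal and Matthias each take 675,000. The 2 shares of the deceased (Pablo and Nadia) are combined into a pool of 1,350,000.
That pool (1,350,000) is divided at the grandchildren's generation equally among Greta, Cormac, Kalinda, Harun, and Nuria: 270,000 each.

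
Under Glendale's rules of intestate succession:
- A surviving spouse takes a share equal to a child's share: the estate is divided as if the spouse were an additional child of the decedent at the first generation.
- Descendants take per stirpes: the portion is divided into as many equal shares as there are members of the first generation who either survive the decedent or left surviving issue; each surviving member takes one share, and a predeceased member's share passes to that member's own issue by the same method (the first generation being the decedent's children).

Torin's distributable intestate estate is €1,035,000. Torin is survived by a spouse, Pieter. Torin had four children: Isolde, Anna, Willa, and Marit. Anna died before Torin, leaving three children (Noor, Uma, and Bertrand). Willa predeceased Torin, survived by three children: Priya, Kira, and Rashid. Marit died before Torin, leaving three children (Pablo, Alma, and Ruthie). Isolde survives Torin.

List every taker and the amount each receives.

Pieter: €207,000; Isolde: €207,000; Noor: €69,000; Uma: €69,000; Bertrand: €69,000; Priya: €69,000; Kira: €69,000; Rashid: €69,000; Pablo: €69,000; Alma: €69,000; Ruthie: €69,000

The spouse counts as an additional share at the children's level, so there are 5 primary shares of €207,000. Pieter takes one such share (€207,000).
The children's combined portion (€828,000) is divided into 4 shares of €207,000: Isolde takes €207,000; Anna's €207,000 share passes to Anna's issue; Willa's €207,000 share passes to Willa's issue; Marit's €207,000 share passes to Marit's issue.
Anna's share (€207,000) is divided into 3 shares of €69,000: Noor, Uma, and Bertrand each take €69,000.
Willa's share (€207,000) is divided into 3 shares of €69,000: Priya, Kira, and Rashid each take €69,000.
Marit's share (€207,000) is divided into 3 shares of €69,000: Pablo, Alma, and Ruthie each take €69,000.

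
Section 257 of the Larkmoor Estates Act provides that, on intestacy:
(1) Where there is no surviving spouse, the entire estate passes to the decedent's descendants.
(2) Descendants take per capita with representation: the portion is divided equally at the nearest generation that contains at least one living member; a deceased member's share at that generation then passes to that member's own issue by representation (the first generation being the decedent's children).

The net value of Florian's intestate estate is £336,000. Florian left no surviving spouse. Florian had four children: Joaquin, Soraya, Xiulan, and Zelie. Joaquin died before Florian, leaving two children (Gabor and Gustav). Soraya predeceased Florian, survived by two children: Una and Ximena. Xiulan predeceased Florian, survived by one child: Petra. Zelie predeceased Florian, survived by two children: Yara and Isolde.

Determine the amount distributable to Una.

The entire £336,000 passes to the descendants.
No child survives, so the initial division is made at the grandchildren's generation.
That amount (£336,000) is divided into 7 shares of £48,000: Gabor, Gustav, Una, Ximena, Petra, Yara, and Isolde each take £48,000.

Una receives £48,000.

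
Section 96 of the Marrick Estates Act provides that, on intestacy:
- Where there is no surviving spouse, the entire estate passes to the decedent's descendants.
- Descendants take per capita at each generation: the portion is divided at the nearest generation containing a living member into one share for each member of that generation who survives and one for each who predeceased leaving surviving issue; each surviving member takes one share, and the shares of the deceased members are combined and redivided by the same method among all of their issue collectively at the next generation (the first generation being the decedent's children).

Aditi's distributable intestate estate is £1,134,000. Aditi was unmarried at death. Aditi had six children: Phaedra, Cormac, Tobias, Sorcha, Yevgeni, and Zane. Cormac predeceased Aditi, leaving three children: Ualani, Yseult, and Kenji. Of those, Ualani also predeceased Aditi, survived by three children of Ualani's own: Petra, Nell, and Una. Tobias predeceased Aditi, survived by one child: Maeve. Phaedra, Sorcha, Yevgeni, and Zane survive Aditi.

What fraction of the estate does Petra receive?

Petra receives 1/36 of the estate.

The entire £1,134,000 passes to the descendants.
That amount (£1,134,000) is divided at the children's generation into 6 shares of £189,000. Phaedra, Sorcha, Yevgeni, and Zane each take £189,000. The 2 shares of the deceased (Cormac and Tobias) are combined into a pool of £378,000.
That pool (£378,000) is divided at the grandchildren's generation into 4 shares of £94,500. Yseult, Kenji, and Maeve each take £94,500. The remaining share for the deceased Ualani (£94,500) is carried to the next generation.
That pool (£94,500) is divided at the great-grandchildren's generation equally among Petra, Nell, and Una: £31,500 each.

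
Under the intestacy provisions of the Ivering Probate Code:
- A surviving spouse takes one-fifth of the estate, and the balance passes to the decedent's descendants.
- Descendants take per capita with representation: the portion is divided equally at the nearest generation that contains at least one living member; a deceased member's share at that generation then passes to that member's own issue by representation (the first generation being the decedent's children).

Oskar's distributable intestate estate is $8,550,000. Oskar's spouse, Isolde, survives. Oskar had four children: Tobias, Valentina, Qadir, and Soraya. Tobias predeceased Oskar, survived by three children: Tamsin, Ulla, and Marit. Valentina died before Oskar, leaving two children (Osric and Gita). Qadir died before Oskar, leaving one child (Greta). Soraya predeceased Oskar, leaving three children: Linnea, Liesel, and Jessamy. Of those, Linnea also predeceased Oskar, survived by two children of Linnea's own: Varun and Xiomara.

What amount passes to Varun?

Varun receives $380,000.

Isolde takes one-fifth of $8,550,000 = $1,710,000. The remaining $6,840,000 passes to the descendants.
No child survives, so the initial division is made at the grandchildren's generation.
The descendants' portion ($6,840,000) is divided into 9 shares of $760,000: Tamsin, Ulla, Marit, Osric, Gita, Greta, Liesel, and Jessamy each take $760,000; Linnea's $760,000 share passes to Linnea's issue.
Linnea's share ($760,000) is divided into 2 shares of $380,000: Varun and Xiomara each take $380,000.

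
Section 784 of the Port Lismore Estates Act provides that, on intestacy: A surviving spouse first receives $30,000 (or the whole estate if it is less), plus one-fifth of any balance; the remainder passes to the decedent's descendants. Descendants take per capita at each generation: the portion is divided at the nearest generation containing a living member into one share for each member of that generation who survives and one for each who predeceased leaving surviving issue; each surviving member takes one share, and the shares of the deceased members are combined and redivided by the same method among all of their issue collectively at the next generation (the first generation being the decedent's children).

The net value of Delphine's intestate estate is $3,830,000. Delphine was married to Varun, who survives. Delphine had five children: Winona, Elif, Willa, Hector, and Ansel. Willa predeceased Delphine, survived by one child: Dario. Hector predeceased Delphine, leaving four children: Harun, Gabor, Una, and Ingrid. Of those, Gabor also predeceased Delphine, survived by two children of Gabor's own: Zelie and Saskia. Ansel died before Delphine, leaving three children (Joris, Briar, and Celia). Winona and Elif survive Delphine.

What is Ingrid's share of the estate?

Varun first takes $30,000, leaving a balance of $3,800,000. Varun then takes one-fifth of the balance ($760,000), for a total of $790,000. The remaining $3,040,000 passes to the descendants.
The descendants' portion ($3,040,000) is divided at the children's generation into 5 shares of $608,000. Winona and Elif each take $608,000. The 3 shares of the deceased (Willa, Hector, and Ansel) are combined into a pool of $1,824,000.
That pool ($1,824,000) is divided at the grandchildren's generation into 8 shares of $228,000. Dario, Harun, Una, Ingrid, Joris, Briar, and Celia each take $228,000. The remaining share for the deceased Gabor ($228,000) is carried to the next generation.
That pool ($228,000) is divided at the great-grandchildren's generation equally among Zelie and Saskia: $114,000 each.

Ingrid receives $228,000.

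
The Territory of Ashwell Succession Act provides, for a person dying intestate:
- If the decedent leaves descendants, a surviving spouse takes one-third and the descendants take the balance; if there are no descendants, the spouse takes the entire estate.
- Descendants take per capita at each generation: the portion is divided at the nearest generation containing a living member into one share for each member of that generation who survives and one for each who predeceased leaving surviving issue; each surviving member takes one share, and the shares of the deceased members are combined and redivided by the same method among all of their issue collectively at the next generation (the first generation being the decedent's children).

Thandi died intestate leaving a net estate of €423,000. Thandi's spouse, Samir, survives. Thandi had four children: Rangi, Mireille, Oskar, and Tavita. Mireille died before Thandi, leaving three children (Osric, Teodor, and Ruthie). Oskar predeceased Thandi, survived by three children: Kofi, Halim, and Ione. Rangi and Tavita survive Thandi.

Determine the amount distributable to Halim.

Samir takes one-third of €423,000 = €141,000. The remaining €282,000 passes to the descendants.
The descendants' portion (€282,000) is divided at the children's generation into 4 shares of €70,500. Rangi and Tavita each take €70,500. The 2 shares of the deceased (Mireille and Oskar) are combined into a pool of €141,000.
That pool (€141,000) is divided at the grandchildren's generation equally among Osric, Teodor, Ruthie, Kofi, Halim, and Ione: €23,500 each.

Halim receives €23,500.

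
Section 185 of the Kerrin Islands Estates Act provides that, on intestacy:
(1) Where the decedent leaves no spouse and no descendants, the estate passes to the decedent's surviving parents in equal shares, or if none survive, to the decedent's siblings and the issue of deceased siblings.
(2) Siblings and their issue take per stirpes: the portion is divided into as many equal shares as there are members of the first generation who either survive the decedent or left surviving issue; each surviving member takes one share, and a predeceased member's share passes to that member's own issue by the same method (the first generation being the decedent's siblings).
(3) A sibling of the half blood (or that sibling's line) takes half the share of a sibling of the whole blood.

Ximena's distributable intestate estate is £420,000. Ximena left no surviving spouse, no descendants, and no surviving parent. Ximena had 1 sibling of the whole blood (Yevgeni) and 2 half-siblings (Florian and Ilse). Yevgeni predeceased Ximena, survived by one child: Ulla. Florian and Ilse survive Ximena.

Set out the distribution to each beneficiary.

Ulla: £210,000; Florian: £105,000; Ilse: £105,000

The entire £420,000 passes to the siblings and their issue.
Counting each half-blood sibling's line as half a unit, there are 2 units in £420,000, so one unit is £210,000. Whole-blood lines (Yevgeni) take £210,000 each; half-blood lines (Florian and Ilse) take £105,000 each.
Yevgeni's share (£210,000) passes entirely to Ulla.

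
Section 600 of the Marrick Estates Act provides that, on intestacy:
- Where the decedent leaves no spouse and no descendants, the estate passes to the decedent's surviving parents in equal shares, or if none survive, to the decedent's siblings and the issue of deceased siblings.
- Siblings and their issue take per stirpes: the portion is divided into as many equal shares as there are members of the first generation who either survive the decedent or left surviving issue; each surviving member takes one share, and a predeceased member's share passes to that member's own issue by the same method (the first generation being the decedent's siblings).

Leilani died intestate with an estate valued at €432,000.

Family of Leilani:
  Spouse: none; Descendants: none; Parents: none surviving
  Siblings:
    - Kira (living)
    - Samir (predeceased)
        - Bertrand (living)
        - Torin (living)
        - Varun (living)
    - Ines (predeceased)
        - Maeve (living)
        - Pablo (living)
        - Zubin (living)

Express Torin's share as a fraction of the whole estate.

The entire €432,000 passes to the siblings and their issue.
That amount (€432,000) is divided into 3 shares of €144,000: Kira takes €144,000; Samir's €144,000 share passes to Samir's issue; Ines's €144,000 share passes to Ines's issue.
Samir's share (€144,000) is divided into 3 shares of €48,000: Bertrand, Torin, and Varun each take €48,000.
Ines's share (€144,000) is divided into 3 shares of €48,000: Maeve, Pablo, and Zubin each take €48,000.

Torin receives 1/9 of the estate.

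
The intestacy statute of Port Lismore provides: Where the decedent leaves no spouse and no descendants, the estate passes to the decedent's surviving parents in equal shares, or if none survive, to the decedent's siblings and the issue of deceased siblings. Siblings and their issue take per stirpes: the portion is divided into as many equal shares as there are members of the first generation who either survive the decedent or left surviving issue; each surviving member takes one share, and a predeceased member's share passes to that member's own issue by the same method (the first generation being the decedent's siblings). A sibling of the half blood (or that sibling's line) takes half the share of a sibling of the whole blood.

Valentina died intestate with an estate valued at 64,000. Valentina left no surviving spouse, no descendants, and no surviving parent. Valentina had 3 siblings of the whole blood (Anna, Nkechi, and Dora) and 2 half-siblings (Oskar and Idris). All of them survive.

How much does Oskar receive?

The entire 64,000 passes to the siblings and their issue.
Counting each half-blood sibling's line as half a unit, there are 4 units in 64,000, so one unit is 16,000. Whole-blood lines (Anna, Nkechi, and Dora) take 16,000 each; half-blood lines (Oskar and Idris) take 8,000 each.

Oskar receives 8,000.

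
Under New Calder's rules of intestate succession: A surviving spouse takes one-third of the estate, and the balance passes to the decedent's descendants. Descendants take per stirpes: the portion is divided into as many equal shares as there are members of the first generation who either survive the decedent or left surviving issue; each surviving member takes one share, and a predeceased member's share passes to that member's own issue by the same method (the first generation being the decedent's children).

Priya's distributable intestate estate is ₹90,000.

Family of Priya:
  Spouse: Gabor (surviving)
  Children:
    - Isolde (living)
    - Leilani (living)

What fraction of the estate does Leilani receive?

Leilani receives 1/3 of the estate.

Gabor takes one-third of ₹90,000 = ₹30,000. The remaining ₹60,000 passes to the descendants.
The descendants' portion (₹60,000) is divided into 2 shares of ₹30,000: Isolde and Leilani each take ₹30,000.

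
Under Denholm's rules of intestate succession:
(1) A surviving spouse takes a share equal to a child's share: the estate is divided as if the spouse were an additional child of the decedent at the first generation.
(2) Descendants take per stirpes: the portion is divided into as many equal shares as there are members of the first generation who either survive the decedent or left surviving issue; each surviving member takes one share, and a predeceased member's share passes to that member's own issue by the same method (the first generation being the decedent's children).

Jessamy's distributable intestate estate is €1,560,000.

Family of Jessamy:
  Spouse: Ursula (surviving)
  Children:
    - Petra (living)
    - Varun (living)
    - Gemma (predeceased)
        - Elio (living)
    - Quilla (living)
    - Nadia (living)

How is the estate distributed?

Ursula: €260,000; Petra: €260,000; Varun: €260,000; Elio: €260,000; Quilla: €260,000; Nadia: €260,000

The spouse counts as an additional share at the children's level, so there are 6 primary shares of €260,000. Ursula takes one such share (€260,000).
The children's combined portion (€1,300,000) is divided into 5 shares of €260,000: Petra, Varun, Quilla, and Nadia each take €260,000; Gemma's €260,000 share passes to Gemma's issue.
Gemma's share (€260,000) passes entirely to Elio.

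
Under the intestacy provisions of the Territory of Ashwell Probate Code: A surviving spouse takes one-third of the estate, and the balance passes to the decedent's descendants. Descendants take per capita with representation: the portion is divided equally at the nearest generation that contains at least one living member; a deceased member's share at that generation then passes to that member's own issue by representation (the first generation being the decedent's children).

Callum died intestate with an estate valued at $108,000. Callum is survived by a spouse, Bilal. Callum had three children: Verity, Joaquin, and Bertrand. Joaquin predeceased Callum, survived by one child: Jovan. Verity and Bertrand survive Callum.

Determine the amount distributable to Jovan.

Bilal takes one-third of $108,000 = $36,000. The remaining $72,000 passes to the descendants.
The descendants' portion ($72,000) is divided into 3 shares of $24,000: Verity and Bertrand each take $24,000; Joaquin's $24,000 share passes to Joaquin's issue.
Joaquin's share ($24,000) passes entirely to Jovan.

Jovan receives $24,000.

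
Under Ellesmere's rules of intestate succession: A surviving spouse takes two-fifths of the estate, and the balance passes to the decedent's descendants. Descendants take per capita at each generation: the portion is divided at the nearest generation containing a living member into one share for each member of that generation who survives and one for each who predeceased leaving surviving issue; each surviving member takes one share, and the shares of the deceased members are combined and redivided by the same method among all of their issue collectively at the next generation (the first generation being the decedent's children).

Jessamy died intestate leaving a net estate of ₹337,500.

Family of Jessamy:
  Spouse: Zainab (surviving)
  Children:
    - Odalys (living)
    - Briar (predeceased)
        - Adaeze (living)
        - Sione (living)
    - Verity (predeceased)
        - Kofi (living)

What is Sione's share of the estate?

Zainab takes two-fifths of ₹337,500 = ₹135,000. The remaining ₹202,500 passes to the descendants.
The descendants' portion (₹202,500) is divided at the children's generation into 3 shares of ₹67,500. Odalys takes ₹67,500. The 2 shares of the deceased (Briar and Verity) are combined into a pool of ₹135,000.
That pool (₹135,000) is divided at the grandchildren's generation equally among Adaeze, Sione, and Kofi: ₹45,000 each.

Sione receives ₹45,000.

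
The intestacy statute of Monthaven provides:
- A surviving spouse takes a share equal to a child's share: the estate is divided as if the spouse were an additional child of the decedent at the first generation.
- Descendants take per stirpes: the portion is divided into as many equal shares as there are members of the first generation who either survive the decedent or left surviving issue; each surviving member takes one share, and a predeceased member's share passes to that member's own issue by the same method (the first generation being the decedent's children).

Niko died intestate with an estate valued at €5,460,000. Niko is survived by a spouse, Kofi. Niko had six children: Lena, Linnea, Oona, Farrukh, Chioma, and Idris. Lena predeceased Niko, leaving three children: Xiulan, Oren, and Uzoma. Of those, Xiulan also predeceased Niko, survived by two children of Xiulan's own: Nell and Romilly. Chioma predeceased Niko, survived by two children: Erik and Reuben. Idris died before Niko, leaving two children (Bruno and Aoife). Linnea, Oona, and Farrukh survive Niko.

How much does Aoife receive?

Aoife receives €390,000.

The spouse counts as an additional share at the children's level, so there are 7 primary shares of €780,000. Kofi takes one such share (€780,000).
The children's combined portion (€4,680,000) is divided into 6 shares of €780,000: Linnea, Oona, and Farrukh each take €780,000; Lena's €780,000 share passes to Lena's issue; Chioma's €780,000 share passes to Chioma's issue; Idris's €780,000 share passes to Idris's issue.
Lena's share (€780,000) is divided into 3 shares of €260,000: Oren and Uzoma each take €260,000; Xiulan's €260,000 share passes to Xiulan's issue.
Xiulan's share (€260,000) is divided into 2 shares of €130,000: Nell and Romilly each take €130,000.
Chioma's share (€780,000) is divided into 2 shares of €390,000: Erik and Reuben each take €390,000.
Idris's share (€780,000) is divided into 2 shares of €390,000: Bruno and Aoife each take €390,000.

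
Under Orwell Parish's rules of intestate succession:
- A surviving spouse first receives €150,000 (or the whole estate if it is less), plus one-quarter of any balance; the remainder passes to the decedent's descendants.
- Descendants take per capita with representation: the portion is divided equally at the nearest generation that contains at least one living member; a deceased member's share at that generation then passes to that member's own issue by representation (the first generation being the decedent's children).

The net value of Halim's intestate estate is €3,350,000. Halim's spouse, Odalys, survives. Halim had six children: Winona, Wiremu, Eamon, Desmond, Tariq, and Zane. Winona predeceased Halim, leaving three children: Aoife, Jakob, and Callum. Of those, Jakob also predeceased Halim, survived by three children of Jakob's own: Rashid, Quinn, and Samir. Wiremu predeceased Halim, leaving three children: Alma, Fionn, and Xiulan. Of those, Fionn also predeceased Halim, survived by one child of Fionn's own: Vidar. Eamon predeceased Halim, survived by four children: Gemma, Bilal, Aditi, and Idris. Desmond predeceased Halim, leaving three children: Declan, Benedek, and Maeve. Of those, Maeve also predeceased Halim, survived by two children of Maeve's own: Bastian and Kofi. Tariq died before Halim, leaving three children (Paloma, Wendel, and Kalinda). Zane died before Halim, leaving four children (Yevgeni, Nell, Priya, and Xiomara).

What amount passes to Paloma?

Odalys first takes €150,000, leaving a balance of €3,200,000. Odalys then takes one-quarter of the balance (€800,000), for a total of €950,000. The remaining €2,400,000 passes to the descendants.
No child survives, so the initial division is made at the grandchildren's generation.
The descendants' portion (€2,400,000) is divided into 20 shares of €120,000: Aoife, Callum, Alma, Xiulan, Gemma, Bilal, Aditi, Idris, Declan, Benedek, Paloma, Wendel, Kalinda, Yevgeni, Nell, Priya, and Xiomara each take €120,000; Jakob's €120,000 share passes to Jakob's issue; Fionn's €120,000 share passes to Fionn's issue; Maeve's €120,000 share passes to Maeve's issue.
Jakob's share (€120,000) is divided into 3 shares of €40,000: Rashid, Quinn, and Samir each take €40,000.
Fionn's share (€120,000) passes entirely to Vidar.
Maeve's share (€120,000) is divided into 2 shares of €60,000: Bastian and Kofi each take €60,000.

Paloma receives €120,000.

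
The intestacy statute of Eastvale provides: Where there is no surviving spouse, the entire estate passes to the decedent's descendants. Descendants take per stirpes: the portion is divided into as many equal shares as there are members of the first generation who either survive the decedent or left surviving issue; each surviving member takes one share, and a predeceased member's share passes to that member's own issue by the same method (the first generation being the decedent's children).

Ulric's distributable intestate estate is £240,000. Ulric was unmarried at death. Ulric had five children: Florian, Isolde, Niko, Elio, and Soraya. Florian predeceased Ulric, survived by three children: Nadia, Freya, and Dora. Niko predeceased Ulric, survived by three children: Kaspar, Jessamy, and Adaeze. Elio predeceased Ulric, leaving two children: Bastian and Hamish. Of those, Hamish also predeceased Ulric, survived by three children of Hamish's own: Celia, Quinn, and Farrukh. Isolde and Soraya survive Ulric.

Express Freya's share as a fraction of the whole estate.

The entire £240,000 passes to the descendants.
That amount (£240,000) is divided into 5 shares of £48,000: Isolde and Soraya each take £48,000; Florian's £48,000 share passes to Florian's issue; Niko's £48,000 share passes to Niko's issue; Elio's £48,000 share passes to Elio's issue.
Florian's share (£48,000) is divided into 3 shares of £16,000: Nadia, Freya, and Dora each take £16,000.
Niko's share (£48,000) is divided into 3 shares of £16,000: Kaspar, Jessamy, and Adaeze each take £16,000.
Elio's share (£48,000) is divided into 2 shares of £24,000: Bastian takes £24,000; Hamish's £24,000 share passes to Hamish's issue.
Hamish's share (£24,000) is divided into 3 shares of £8,000: Celia, Quinn, and Farrukh each take £8,000.

Freya receives 1/15 of the estate.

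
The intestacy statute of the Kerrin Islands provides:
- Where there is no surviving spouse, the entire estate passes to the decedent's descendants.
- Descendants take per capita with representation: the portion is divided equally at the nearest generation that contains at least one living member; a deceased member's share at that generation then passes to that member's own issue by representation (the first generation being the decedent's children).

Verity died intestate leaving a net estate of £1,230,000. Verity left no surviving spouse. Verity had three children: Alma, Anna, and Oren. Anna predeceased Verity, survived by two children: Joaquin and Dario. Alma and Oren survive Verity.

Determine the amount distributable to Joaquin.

The entire £1,230,000 passes to the descendants.
That amount (£1,230,000) is divided into 3 shares of £410,000: Alma and Oren each take £410,000; Anna's £410,000 share passes to Anna's issue.
Anna's share (£410,000) is divided into 2 shares of £205,000: Joaquin and Dario each take £205,000.

Joaquin receives £205,000.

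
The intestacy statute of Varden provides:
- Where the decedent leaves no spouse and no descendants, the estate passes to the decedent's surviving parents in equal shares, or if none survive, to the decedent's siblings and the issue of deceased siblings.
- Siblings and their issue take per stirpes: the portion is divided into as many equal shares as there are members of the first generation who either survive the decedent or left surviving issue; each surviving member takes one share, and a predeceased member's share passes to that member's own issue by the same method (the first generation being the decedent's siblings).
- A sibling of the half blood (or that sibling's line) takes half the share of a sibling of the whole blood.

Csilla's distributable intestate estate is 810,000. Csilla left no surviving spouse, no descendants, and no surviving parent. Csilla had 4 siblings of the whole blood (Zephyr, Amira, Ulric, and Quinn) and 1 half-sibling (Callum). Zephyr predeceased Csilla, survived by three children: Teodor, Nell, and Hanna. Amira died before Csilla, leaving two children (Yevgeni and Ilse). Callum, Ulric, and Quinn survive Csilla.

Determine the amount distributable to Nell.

Nell receives 60,000.

The entire 810,000 passes to the siblings and their issue.
Counting each half-blood sibling's line as half a unit, there are 9/2 units in 810,000, so one unit is 180,000. Whole-blood lines (Zephyr, Amira, Ulric, and Quinn) take 180,000 each; half-blood lines (Callum) take 90,000 each.
Zephyr's share (180,000) is divided into 3 shares of 60,000: Teodor, Nell, and Hanna each take 60,000.
Amira's share (180,000) is divided into 2 shares of 90,000: Yevgeni and Ilse each take 90,000.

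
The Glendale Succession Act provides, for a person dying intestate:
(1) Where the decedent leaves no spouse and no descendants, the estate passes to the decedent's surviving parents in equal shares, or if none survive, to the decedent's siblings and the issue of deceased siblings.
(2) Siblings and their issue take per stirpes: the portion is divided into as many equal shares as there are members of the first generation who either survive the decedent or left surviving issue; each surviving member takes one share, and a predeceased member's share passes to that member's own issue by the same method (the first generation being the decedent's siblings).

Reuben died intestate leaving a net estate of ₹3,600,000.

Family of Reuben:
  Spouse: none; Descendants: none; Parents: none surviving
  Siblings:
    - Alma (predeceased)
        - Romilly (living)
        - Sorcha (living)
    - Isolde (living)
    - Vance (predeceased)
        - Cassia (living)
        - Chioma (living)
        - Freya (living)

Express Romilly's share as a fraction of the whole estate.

Romilly receives 1/6 of the estate.

The entire ₹3,600,000 passes to the siblings and their issue.
That amount (₹3,600,000) is divided into 3 shares of ₹1,200,000: Isolde takes ₹1,200,000; Alma's ₹1,200,000 share passes to Alma's issue; Vance's ₹1,200,000 share passes to Vance's issue.
Alma's share (₹1,200,000) is divided into 2 shares of ₹600,000: Romilly and Sorcha each take ₹600,000.
Vance's share (₹1,200,000) is divided into 3 shares of ₹400,000: Cassia, Chioma, and Freya each take ₹400,000.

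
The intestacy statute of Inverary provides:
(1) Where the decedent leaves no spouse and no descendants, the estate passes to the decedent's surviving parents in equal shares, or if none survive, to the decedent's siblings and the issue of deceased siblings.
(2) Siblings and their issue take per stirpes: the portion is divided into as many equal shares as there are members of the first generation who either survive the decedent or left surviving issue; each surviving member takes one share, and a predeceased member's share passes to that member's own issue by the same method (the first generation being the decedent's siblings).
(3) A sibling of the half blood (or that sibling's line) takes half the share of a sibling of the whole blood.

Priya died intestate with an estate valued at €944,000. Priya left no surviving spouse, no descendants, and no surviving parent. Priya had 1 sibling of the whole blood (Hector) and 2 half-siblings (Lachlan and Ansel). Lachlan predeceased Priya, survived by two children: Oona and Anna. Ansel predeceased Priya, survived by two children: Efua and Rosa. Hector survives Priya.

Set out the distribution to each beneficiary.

Hector: €472,000; Oona: €118,000; Anna: €118,000; Efua: €118,000; Rosa: €118,000

The entire €944,000 passes to the siblings and their issue.
Counting each half-blood sibling's line as half a unit, there are 2 units in €944,000, so one unit is €472,000. Whole-blood lines (Hector) take €472,000 each; half-blood lines (Lachlan and Ansel) take €236,000 each.
Lachlan's share (€236,000) is divided into 2 shares of €118,000: Oona and Anna each take €118,000.
Ansel's share (€236,000) is divided into 2 shares of €118,000: Efua and Rosa each take €118,000.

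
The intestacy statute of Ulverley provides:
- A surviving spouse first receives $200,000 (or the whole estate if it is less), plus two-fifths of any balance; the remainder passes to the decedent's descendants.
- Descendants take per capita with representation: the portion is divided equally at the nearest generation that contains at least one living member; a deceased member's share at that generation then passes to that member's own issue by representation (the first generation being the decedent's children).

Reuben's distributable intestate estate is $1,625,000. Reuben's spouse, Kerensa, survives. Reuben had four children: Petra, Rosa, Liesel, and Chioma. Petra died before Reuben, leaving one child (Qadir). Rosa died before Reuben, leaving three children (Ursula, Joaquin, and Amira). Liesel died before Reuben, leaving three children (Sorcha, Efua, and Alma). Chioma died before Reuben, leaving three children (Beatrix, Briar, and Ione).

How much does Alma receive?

Alma receives $85,500.

Kerensa first takes $200,000, leaving a balance of $1,425,000. Kerensa then takes two-fifths of the balance ($570,000), for a total of $770,000. The remaining $855,000 passes to the descendants.
No child survives, so the initial division is made at the grandchildren's generation.
The descendants' portion ($855,000) is divided into 10 shares of $85,500: Qadir, Ursula, Joaquin, Amira, Sorcha, Efua, Alma, Beatrix, Briar, and Ione each take $85,500.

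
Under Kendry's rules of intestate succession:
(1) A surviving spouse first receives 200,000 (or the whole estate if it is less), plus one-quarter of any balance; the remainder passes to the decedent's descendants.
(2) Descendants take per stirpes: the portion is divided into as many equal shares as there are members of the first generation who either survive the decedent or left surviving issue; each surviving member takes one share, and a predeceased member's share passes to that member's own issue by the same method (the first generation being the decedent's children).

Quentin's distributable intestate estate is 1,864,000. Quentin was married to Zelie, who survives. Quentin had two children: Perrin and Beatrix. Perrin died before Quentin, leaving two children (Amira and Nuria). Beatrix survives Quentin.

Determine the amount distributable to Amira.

Zelie first takes 200,000, leaving a balance of 1,664,000. Zelie then takes one-quarter of the balance (416,000), for a total of 616,000. The remaining 1,248,000 passes to the descendants.
The descendants' portion (1,248,000) is divided into 2 shares of 624,000: Beatrix takes 624,000; Perrin's 624,000 share passes to Perrin's issue.
Perrin's share (624,000) is divided into 2 shares of 312,000: Amira and Nuria each take 312,000.

Amira receives 312,000.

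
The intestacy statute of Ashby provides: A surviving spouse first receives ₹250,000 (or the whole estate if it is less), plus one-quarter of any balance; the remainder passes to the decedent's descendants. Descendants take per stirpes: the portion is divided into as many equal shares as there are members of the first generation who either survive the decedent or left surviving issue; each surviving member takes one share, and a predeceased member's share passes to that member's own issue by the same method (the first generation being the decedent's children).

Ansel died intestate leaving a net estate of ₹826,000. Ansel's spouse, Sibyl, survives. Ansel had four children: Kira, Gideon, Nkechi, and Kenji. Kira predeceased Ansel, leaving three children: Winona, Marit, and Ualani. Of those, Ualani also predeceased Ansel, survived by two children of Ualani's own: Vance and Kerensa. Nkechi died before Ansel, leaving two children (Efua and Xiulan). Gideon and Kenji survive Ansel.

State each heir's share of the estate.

Sibyl: ₹394,000; Winona: ₹36,000; Marit: ₹36,000; Vance: ₹18,000; Kerensa: ₹18,000; Gideon: ₹108,000; Efua: ₹54,000; Xiulan: ₹54,000; Kenji: ₹108,000

Sibyl first takes ₹250,000, leaving a balance of ₹576,000. Sibyl then takes one-quarter of the balance (₹144,000), for a total of ₹394,000. The remaining ₹432,000 passes to the descendants.
The descendants' portion (₹432,000) is divided into 4 shares of ₹108,000: Gideon and Kenji each take ₹108,000; Kira's ₹108,000 share passes to Kira's issue; Nkechi's ₹108,000 share passes to Nkechi's issue.
Kira's share (₹108,000) is divided into 3 shares of ₹36,000: Winona and Marit each take ₹36,000; Ualani's ₹36,000 share passes to Ualani's issue.
Ualani's share (₹36,000) is divided into 2 shares of ₹18,000: Vance and Kerensa each take ₹18,000.
Nkechi's share (₹108,000) is divided into 2 shares of ₹54,000: Efua and Xiulan each take ₹54,000.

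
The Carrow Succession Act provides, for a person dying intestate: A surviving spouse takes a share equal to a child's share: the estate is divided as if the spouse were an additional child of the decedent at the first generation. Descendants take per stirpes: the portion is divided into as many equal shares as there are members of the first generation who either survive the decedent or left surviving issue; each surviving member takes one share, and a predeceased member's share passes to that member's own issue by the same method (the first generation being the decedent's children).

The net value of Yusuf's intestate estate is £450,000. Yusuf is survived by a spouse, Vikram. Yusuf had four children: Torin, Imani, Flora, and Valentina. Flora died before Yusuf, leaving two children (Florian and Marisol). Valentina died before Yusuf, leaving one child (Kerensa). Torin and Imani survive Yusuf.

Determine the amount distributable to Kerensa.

Kerensa receives £90,000.

The spouse counts as an additional share at the children's level, so there are 5 primary shares of £90,000. Vikram takes one such share (£90,000).
The children's combined portion (£360,000) is divided into 4 shares of £90,000: Torin and Imani each take £90,000; Flora's £90,000 share passes to Flora's issue; Valentina's £90,000 share passes to Valentina's issue.
Flora's share (£90,000) is divided into 2 shares of £45,000: Florian and Marisol each take £45,000.
Valentina's share (£90,000) passes entirely to Kerensa.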